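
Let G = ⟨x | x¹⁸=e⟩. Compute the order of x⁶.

Compute successive powers until reaching e:
  (x⁶)¹ = x⁶, (x⁶)² = x¹², (x⁶)³ = e.
The smallest positive k with (x⁶)ᵏ = e is 3.

Answer: 3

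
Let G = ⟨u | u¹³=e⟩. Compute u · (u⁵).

Compute u · (u⁵) by multiplying left to right and reducing via the relations at each step:
  u · u⁵ = u⁶

Answer: u⁶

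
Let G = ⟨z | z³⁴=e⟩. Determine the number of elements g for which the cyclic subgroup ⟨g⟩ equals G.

G is cyclic of order 34. An element generates G iff its order is 34, and a cyclic group of order 34 has exactly φ(34) = 16 such elements.

Answer: 16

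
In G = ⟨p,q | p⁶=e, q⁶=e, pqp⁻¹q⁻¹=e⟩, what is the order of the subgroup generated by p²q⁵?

|⟨p²q⁵⟩| equals the order of p²q⁵. Compute successive powers until reaching e:
  (p²q⁵)¹ = p²q⁵, (p²q⁵)² = p⁴q⁴, (p²q⁵)³ = q³, (p²q⁵)⁴ = p²q², (p²q⁵)⁵ = p⁴q, (p²q⁵)⁶ = e.
The smallest positive k with (p²q⁵)ᵏ = e is 6, so |⟨p²q⁵⟩| = 6.

Answer: 6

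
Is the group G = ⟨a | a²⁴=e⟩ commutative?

G has a single generator, so G is cyclic and hence abelian.

Answer: Yes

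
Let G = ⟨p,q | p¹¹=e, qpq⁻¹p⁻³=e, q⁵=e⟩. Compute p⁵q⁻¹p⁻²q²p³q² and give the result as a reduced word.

Multiply left to right, reducing at each step:
  (p⁵) · q⁻¹ = p⁵q⁴
  (p⁵q⁴) · p⁻² = p⁸q⁴
  (p⁸q⁴) · q² = p⁸q
  (p⁸q) · p³ = p⁶q
  (p⁶q) · q² = p⁶q³

Answer: p⁶q³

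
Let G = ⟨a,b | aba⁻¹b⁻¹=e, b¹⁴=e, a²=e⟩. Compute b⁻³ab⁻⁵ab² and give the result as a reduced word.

Multiply left to right, reducing at each step:
  (b¹¹) · a = ab¹¹
  (ab¹¹) · b⁻⁵ = ab⁶
  (ab⁶) · a = b⁶
  (b⁶) · b² = b⁸

Answer: b⁸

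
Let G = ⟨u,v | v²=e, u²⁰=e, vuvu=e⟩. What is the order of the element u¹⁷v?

Compute successive powers until reaching e:
  (u¹⁷v)¹ = u¹⁷v, (u¹⁷v)² = e.
The smallest positive k with (u¹⁷v)ᵏ = e is 2.

Answer: 2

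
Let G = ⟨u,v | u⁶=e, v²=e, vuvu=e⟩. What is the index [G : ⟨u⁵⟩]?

First find ord(u⁵) by computing successive powers:
  (u⁵)¹ = u⁵, (u⁵)² = u⁴, (u⁵)³ = u³, (u⁵)⁴ = u², (u⁵)⁵ = u, (u⁵)⁶ = e.
So |⟨u⁵⟩| = ord(u⁵) = 6. With |G| = 12, by Lagrange [G : ⟨u⁵⟩] = 12/6 = 2.

Answer: 2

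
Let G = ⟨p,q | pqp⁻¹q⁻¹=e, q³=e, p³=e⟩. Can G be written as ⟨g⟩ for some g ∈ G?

|G| = 9, but the maximum element order in G is 3 < 9. No single element generates all of G, so G is not cyclic.

Answer: No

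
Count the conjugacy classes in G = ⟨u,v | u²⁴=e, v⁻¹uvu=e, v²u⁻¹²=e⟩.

The conjugacy classes (representative and size) are:
  [e] (size 1), [u] (size 2), [u²] (size 2), [u³] (size 2), [u⁴] (size 2), [u⁵] (size 2), [u¹⁸] (size 2), [u⁷] (size 2), [u¹⁶] (size 2), [u¹⁵] (size 2), [u¹⁴] (size 2), [u¹³] (size 2), [u¹²] (size 1), [u⁶v] (size 12), [u⁵v⁻¹] (size 12).
Class equation: 1 + 2 + 2 + 2 + 2 + 2 + 2 + 2 + 2 + 2 + 2 + 2 + 1 + 12 + 12 = 48 = |G|. So G has 15 conjugacy classes.

Answer: 15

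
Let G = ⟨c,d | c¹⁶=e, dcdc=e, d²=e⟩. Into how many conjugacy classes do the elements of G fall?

The conjugacy classes (representative and size) are:
  [e] (size 1), [c¹⁵] (size 2), [c²] (size 2), [c³] (size 2), [c¹²] (size 2), [c⁵] (size 2), [c⁶] (size 2), [c⁷] (size 2), [c⁸] (size 1), [c²d] (size 8), [c¹⁵d] (size 8).
Class equation: 1 + 2 + 2 + 2 + 2 + 2 + 2 + 2 + 1 + 8 + 8 = 32 = |G|. So G has 11 conjugacy classes.

Answer: 11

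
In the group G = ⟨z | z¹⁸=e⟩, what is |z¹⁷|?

Compute successive powers until reaching e:
  (z¹⁷)¹ = z¹⁷, (z¹⁷)² = z¹⁶, (z¹⁷)³ = z¹⁵, (z¹⁷)⁴ = z¹⁴, (z¹⁷)⁵ = z¹³, (z¹⁷)⁶ = z¹², (z¹⁷)⁷ = z¹¹, (z¹⁷)⁸ = z¹⁰, (z¹⁷)⁹ = z⁹, (z¹⁷)¹⁰ = z⁸, (z¹⁷)¹¹ = z⁷, (z¹⁷)¹² = z⁶, (z¹⁷)¹³ = z⁵, (z¹⁷)¹⁴ = z⁴, (z¹⁷)¹⁵ = z³, (z¹⁷)¹⁶ = z², (z¹⁷)¹⁷ = z, (z¹⁷)¹⁸ = e.
The smallest positive k with (z¹⁷)ᵏ = e is 18.

Answer: 18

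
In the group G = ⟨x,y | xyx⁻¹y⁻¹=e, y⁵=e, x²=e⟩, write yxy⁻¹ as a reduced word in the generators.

Multiply left to right, reducing at each step:
  y · x = xy
  (xy) · y⁻¹ = x

Answer: x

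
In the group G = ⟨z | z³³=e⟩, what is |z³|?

Compute successive powers until reaching e:
  (z³)¹ = z³, (z³)² = z⁶, (z³)³ = z⁹, (z³)⁴ = z¹², (z³)⁵ = z¹⁵, (z³)⁶ = z¹⁸, (z³)⁷ = z²¹, (z³)⁸ = z²⁴, (z³)⁹ = z²⁷, (z³)¹⁰ = z³⁰, (z³)¹¹ = e.
The smallest positive k with (z³)ᵏ = e is 11.

Answer: 11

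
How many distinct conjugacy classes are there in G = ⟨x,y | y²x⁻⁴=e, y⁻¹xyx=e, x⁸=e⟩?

The conjugacy classes (representative and size) are:
  [e] (size 1), [x⁷] (size 2), [x⁶] (size 2), [x³] (size 2), [x⁴] (size 1), [x²y⁻¹] (size 4), [x³y⁻¹] (size 4).
Class equation: 1 + 2 + 2 + 2 + 1 + 4 + 4 = 16 = |G|. So G has 7 conjugacy classes.

Answer: 7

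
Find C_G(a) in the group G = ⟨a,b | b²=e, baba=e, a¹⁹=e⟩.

⟨a⟩ ⊆ C_G(a) since powers of a commute with a; so |C_G(a)| ≥ |⟨a⟩| = 19.
By orbit–stabilizer, |C_G(a)| = |G| / |conj. class of a| = 38 / 2 = 19.
The 19 elements commuting with a are {e, a, a², a³, a⁴, a⁵, a⁶, a⁷, a⁸, a⁹, a¹⁰, a¹¹, a¹², a¹³, a¹⁴, a¹⁵, a¹⁶, a¹⁷, a¹⁸}.

Answer: {e, a, a², a³, a⁴, a⁵, a⁶, a⁷, a⁸, a⁹, a¹⁰, a¹¹, a¹², a¹³, a¹⁴, a¹⁵, a¹⁶, a¹⁷, a¹⁸}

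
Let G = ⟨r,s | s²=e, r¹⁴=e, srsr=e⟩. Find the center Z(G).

An element z ∈ Z(G) iff z commutes with every generator.
For example r⁷ is central: (r⁷)·r = r⁸ = r·(r⁷); (r⁷)·s = r⁷s = s·(r⁷).
Whereas r ∉ Z(G) since r·s = rs ≠ r¹³s = s·r.
Checking each of the 28 elements this way gives Z(G) = {e, r⁷}, of order 2.

Answer: {e, r⁷}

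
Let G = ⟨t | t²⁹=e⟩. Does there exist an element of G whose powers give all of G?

|G| = 29. The element t has order 29 (its powers give 29 distinct elements), so ⟨t⟩ = G and G is cyclic.

Answer: Yes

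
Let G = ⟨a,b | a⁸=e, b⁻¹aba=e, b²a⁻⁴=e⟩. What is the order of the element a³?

Compute successive powers until reaching e:
  (a³)¹ = a³, (a³)² = a⁶, (a³)³ = a, (a³)⁴ = a⁴, (a³)⁵ = a⁷, (a³)⁶ = a², (a³)⁷ = a⁵, (a³)⁸ = e.
The smallest positive k with (a³)ᵏ = e is 8.

Answer: 8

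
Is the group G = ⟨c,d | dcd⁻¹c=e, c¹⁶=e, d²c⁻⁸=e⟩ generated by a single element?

Every cyclic group is abelian. But c·d = cd while d·c = c⁷d⁻¹, so c·d ≠ d·c and G is not abelian. Hence G is not cyclic.

Answer: No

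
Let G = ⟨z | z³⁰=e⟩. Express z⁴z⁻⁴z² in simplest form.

Multiply left to right, reducing at each step:
  (z⁴) · z⁻⁴ = e
  e · z² = z²

Answer: z²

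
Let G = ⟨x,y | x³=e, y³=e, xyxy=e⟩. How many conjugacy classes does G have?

The conjugacy classes (representative and size) are:
  [e] (size 1), [yx²] (size 4), [y²x] (size 4), [x²y²] (size 3).
Class equation: 1 + 4 + 4 + 3 = 12 = |G|. So G has 4 conjugacy classes.

Answer: 4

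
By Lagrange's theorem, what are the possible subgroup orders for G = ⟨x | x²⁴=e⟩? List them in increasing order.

|G| = 24 = 2³ · 3. By Lagrange's theorem the order of any subgroup divides 24; the divisors of 24 are 1, 2, 3, 4, 6, 8, 12, 24.

Answer: 1, 2, 3, 4, 6, 8, 12, 24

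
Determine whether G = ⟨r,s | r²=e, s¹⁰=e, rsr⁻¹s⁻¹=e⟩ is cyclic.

|G| = 20, but the maximum element order in G is 10 < 20. No single element generates all of G, so G is not cyclic.

Answer: No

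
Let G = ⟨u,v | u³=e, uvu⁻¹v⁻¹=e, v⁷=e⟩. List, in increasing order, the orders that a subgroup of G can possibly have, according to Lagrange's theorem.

|G| = 21 = 3 · 7. By Lagrange's theorem the order of any subgroup divides 21; the divisors of 21 are 1, 3, 7, 21.

Answer: 1, 3, 7, 21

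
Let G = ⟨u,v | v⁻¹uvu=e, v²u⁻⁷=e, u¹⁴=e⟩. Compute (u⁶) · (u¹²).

Compute (u⁶) · (u¹²) by multiplying left to right and reducing via the relations at each step:
  (u⁶) · u¹² = u⁴

Answer: u⁴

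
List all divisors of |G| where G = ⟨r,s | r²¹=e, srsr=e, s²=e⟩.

|G| = 42 = 2 · 3 · 7. By Lagrange's theorem the order of any subgroup divides 42; the divisors of 42 are 1, 2, 3, 6, 7, 14, 21, 42.

Answer: 1, 2, 3, 6, 7, 14, 21, 42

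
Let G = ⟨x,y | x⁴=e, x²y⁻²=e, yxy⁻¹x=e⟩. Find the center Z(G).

An element z ∈ Z(G) iff z commutes with every generator.
For example x² is central: (x²)·x = x³ = x·(x²); (x²)·y = y⁻¹ = y·(x²).
Whereas x ∉ Z(G) since x·y = xy ≠ xy⁻¹ = y·x.
Checking each of the 8 elements this way gives Z(G) = {e, x²}, of order 2.

Answer: {e, x²}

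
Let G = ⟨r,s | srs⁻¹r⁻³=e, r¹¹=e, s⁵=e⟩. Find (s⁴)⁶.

Compute successive powers of (s⁴), reducing at each step:
  (s⁴)²: (s⁴) · s⁴ = s³
  (s⁴)³: (s³) · s⁴ = s²
  (s⁴)⁴: (s²) · s⁴ = s
  (s⁴)⁵: s · s⁴ = e
  (s⁴)⁶: e · s⁴ = s⁴

Answer: s⁴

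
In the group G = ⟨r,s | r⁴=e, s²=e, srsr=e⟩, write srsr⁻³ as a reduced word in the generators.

Multiply left to right, reducing at each step:
  s · r = r³s
  (r³s) · s = r³
  (r³) · r⁻³ = e

Answer: e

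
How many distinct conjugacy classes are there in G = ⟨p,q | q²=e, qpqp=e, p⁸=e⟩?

The conjugacy classes (representative and size) are:
  [e] (size 1), [p] (size 2), [p⁶] (size 2), [p³] (size 2), [p⁴] (size 1), [q] (size 4), [p⁵q] (size 4).
Class equation: 1 + 2 + 2 + 2 + 1 + 4 + 4 = 16 = |G|. So G has 7 conjugacy classes.

Answer: 7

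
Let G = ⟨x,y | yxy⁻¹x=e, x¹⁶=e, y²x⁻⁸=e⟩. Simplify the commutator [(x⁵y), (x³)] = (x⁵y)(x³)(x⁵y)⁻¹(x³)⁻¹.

[(x⁵y), (x³)] = (x⁵y)·(x³)·(x⁵y)⁻¹·(x³)⁻¹.
  (x⁵y) · (x³) = x²y
  (x²y) · (x⁵y⁻¹) = x¹³
  (x¹³) · (x¹³) = x¹⁰

Answer: x¹⁰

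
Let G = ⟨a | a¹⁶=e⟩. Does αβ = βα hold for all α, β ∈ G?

G has a single generator, so G is cyclic and hence abelian.

Answer: Yes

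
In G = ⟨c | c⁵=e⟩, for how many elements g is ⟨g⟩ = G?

G is cyclic of order 5. An element generates G iff its order is 5, and a cyclic group of order 5 has exactly φ(5) = 4 such elements.

Answer: 4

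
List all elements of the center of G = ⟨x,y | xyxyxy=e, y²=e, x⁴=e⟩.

An element z ∈ Z(G) iff z commutes with every generator.
For example e is central: e·x = x = x·e; e·y = y = y·e.
Whereas x ∉ Z(G) since x·y = xy ≠ yx = y·x.
Checking each of the 24 elements this way gives Z(G) = {e}, of order 1.

Answer: {e}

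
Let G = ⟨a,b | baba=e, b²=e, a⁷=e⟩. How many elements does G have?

Enumerate words in the generators, reducing via the relations: the distinct elements are
  {a, b, e, ab, a², a³, a⁴, a⁵, a⁶, a²b, a³b, a⁴b, a⁵b, a⁶b}.
No further products give new elements, so |G| = 14.

Answer: 14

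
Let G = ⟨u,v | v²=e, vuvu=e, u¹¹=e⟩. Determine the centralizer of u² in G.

⟨u²⟩ ⊆ C_G(u²) since powers of u² commute with u²; so |C_G(u²)| ≥ |⟨u²⟩| = 11.
By orbit–stabilizer, |C_G(u²)| = |G| / |conj. class of u²| = 22 / 2 = 11.
The 11 elements commuting with u² are {e, u, u², u³, u⁴, u⁵, u⁶, u⁷, u⁸, u⁹, u¹⁰}.

Answer: {e, u, u², u³, u⁴, u⁵, u⁶, u⁷, u⁸, u⁹, u¹⁰}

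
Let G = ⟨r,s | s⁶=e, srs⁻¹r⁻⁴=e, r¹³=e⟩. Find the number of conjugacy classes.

The conjugacy classes (representative and size) are:
  [e] (size 1), [r⁴] (size 6), [r¹¹] (size 6), [r⁷s] (size 13), [r⁸s²] (size 13), [r¹²s³] (size 13), [r⁵s⁴] (size 13), [r¹¹s⁵] (size 13).
Class equation: 1 + 6 + 6 + 13 + 13 + 13 + 13 + 13 = 78 = |G|. So G has 8 conjugacy classes.

Answer: 8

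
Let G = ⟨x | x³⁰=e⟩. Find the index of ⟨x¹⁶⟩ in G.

First find ord(x¹⁶) by computing successive powers:
  (x¹⁶)¹ = x¹⁶, (x¹⁶)² = x², (x¹⁶)³ = x¹⁸, (x¹⁶)⁴ = x⁴, (x¹⁶)⁵ = x²⁰, (x¹⁶)⁶ = x⁶, (x¹⁶)⁷ = x²², (x¹⁶)⁸ = x⁸, (x¹⁶)⁹ = x²⁴, (x¹⁶)¹⁰ = x¹⁰, (x¹⁶)¹¹ = x²⁶, (x¹⁶)¹² = x¹², (x¹⁶)¹³ = x²⁸, (x¹⁶)¹⁴ = x¹⁴, (x¹⁶)¹⁵ = e.
So |⟨x¹⁶⟩| = ord(x¹⁶) = 15. With |G| = 30, by Lagrange [G : ⟨x¹⁶⟩] = 30/15 = 2.

Answer: 2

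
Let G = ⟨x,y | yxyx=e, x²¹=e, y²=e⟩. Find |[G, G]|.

G' = [G, G] is generated by all commutators. The generator-pair commutators are: [x, y] = x².
The subgroup they normally generate is {e, x, x², x³, x⁴, x⁵, x⁶, x⁷, x⁸, x⁹, x¹⁰, x¹¹, x¹², x¹³, x¹⁴, x¹⁵, x¹⁶, x¹⁷, x¹⁸, x¹⁹, x²⁰}, of order 21.
Check: |G/G'| = 42/21 = 2 is the order of the abelianisation.

Answer: 21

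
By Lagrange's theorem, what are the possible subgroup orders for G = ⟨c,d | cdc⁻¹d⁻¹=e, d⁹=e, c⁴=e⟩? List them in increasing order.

|G| = 36 = 2² · 3². By Lagrange's theorem the order of any subgroup divides 36; the divisors of 36 are 1, 2, 3, 4, 6, 9, 12, 18, 36.

Answer: 1, 2, 3, 4, 6, 9, 12, 18, 36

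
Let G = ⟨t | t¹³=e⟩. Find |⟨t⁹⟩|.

|⟨t⁹⟩| equals the order of t⁹. Compute successive powers until reaching e:
  (t⁹)¹ = t⁹, (t⁹)² = t⁵, (t⁹)³ = t, (t⁹)⁴ = t¹⁰, (t⁹)⁵ = t⁶, (t⁹)⁶ = t², (t⁹)⁷ = t¹¹, (t⁹)⁸ = t⁷, (t⁹)⁹ = t³, (t⁹)¹⁰ = t¹², (t⁹)¹¹ = t⁸, (t⁹)¹² = t⁴, (t⁹)¹³ = e.
The smallest positive k with (t⁹)ᵏ = e is 13, so |⟨t⁹⟩| = 13.

Answer: 13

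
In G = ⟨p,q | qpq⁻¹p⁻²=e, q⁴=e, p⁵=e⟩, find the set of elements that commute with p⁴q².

⟨p⁴q²⟩ ⊆ C_G(p⁴q²) since powers of p⁴q² commute with p⁴q²; so |C_G(p⁴q²)| ≥ |⟨p⁴q²⟩| = 2.
By orbit–stabilizer, |C_G(p⁴q²)| = |G| / |conj. class of p⁴q²| = 20 / 5 = 4.
The 4 elements commuting with p⁴q² are {e, pq³, p³q, p⁴q²}.

Answer: {e, pq³, p³q, p⁴q²}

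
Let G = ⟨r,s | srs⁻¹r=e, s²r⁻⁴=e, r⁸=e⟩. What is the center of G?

An element z ∈ Z(G) iff z commutes with every generator.
For example r⁴ is central: (r⁴)·r = r⁵ = r·(r⁴); (r⁴)·s = s⁻¹ = s·(r⁴).
Whereas r ∉ Z(G) since r·s = rs ≠ r³s⁻¹ = s·r.
Checking each of the 16 elements this way gives Z(G) = {e, r⁴}, of order 2.

Answer: {e, r⁴}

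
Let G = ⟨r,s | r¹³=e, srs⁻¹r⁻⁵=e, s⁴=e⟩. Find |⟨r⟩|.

|⟨r⟩| equals the order of r. Compute successive powers until reaching e:
  r¹ = r, r² = r², r³ = r³, r⁴ = r⁴, r⁵ = r⁵, r⁶ = r⁶, r⁷ = r⁷, r⁸ = r⁸, r⁹ = r⁹, r¹⁰ = r¹⁰, r¹¹ = r¹¹, r¹² = r¹², r¹³ = e.
The smallest positive k with rᵏ = e is 13, so |⟨r⟩| = 13.

Answer: 13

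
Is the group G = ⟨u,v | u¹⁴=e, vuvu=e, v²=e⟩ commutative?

u·v = uv but v·u = u¹³v, so u·v ≠ v·u and G is not abelian.

Answer: No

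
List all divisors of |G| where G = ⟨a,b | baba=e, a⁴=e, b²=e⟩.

|G| = 8 = 2³. By Lagrange's theorem the order of any subgroup divides 8; the divisors of 8 are 1, 2, 4, 8.

Answer: 1, 2, 4, 8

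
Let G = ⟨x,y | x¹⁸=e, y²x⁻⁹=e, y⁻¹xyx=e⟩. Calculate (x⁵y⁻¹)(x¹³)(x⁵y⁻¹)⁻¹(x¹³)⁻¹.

[(x⁵y⁻¹), (x¹³)] = (x⁵y⁻¹)·(x¹³)·(x⁵y⁻¹)⁻¹·(x¹³)⁻¹.
  (x⁵y⁻¹) · (x¹³) = xy
  (xy) · (x⁵y) = x⁵
  (x⁵) · (x⁵) = x¹⁰

Answer: x¹⁰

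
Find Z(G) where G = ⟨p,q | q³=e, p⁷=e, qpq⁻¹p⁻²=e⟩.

An element z ∈ Z(G) iff z commutes with every generator.
For example e is central: e·p = p = p·e; e·q = q = q·e.
Whereas p ∉ Z(G) since p·q = pq ≠ p²q = q·p.
Checking each of the 21 elements this way gives Z(G) = {e}, of order 1.

Answer: {e}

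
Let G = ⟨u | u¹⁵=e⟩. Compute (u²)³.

Compute successive powers of (u²), reducing at each step:
  (u²)²: (u²) · u² = u⁴
  (u²)³: (u⁴) · u² = u⁶

Answer: u⁶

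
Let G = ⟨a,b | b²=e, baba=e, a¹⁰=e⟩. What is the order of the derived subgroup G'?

G' = [G, G] is generated by all commutators. The generator-pair commutators are: [a, b] = a².
The subgroup they normally generate is {e, a², a⁴, a⁶, a⁸}, of order 5.
Check: |G/G'| = 20/5 = 4 is the order of the abelianisation.

Answer: 5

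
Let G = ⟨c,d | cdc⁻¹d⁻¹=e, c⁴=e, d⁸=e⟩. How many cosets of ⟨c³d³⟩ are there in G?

First find ord(c³d³) by computing successive powers:
  (c³d³)¹ = c³d³, (c³d³)² = c²d⁶, (c³d³)³ = cd, (c³d³)⁴ = d⁴, (c³d³)⁵ = c³d⁷, (c³d³)⁶ = c²d², (c³d³)⁷ = cd⁵, (c³d³)⁸ = e.
So |⟨c³d³⟩| = ord(c³d³) = 8. With |G| = 32, by Lagrange [G : ⟨c³d³⟩] = 32/8 = 4.

Answer: 4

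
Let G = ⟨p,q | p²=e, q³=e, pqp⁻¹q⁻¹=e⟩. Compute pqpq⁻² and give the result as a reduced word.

Multiply left to right, reducing at each step:
  p · q = pq
  (pq) · p = q
  q · q⁻² = q²

Answer: q²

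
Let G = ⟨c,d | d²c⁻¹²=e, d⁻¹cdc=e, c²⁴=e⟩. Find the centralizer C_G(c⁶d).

⟨c⁶d⟩ ⊆ C_G(c⁶d) since powers of c⁶d commute with c⁶d; so |C_G(c⁶d)| ≥ |⟨c⁶d⟩| = 4.
By orbit–stabilizer, |C_G(c⁶d)| = |G| / |conj. class of c⁶d| = 48 / 12 = 4.
The 4 elements commuting with c⁶d are {e, c¹², c⁶d, c⁶d⁻¹}.

Answer: {e, c¹², c⁶d, c⁶d⁻¹}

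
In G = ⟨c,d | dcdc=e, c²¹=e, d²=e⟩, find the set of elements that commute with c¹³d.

⟨c¹³d⟩ ⊆ C_G(c¹³d) since powers of c¹³d commute with c¹³d; so |C_G(c¹³d)| ≥ |⟨c¹³d⟩| = 2.
By orbit–stabilizer, |C_G(c¹³d)| = |G| / |conj. class of c¹³d| = 42 / 21 = 2.
The 2 elements commuting with c¹³d are {e, c¹³d}.

Answer: {e, c¹³d}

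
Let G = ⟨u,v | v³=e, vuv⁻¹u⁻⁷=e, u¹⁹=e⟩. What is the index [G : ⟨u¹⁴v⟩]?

First find ord(u¹⁴v) by computing successive powers:
  (u¹⁴v)¹ = u¹⁴v, (u¹⁴v)² = u¹⁷v², (u¹⁴v)³ = e.
So |⟨u¹⁴v⟩| = ord(u¹⁴v) = 3. With |G| = 57, by Lagrange [G : ⟨u¹⁴v⟩] = 57/3 = 19.

Answer: 19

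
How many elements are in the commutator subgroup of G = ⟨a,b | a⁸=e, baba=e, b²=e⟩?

G' = [G, G] is generated by all commutators. The generator-pair commutators are: [a, b] = a².
The subgroup they normally generate is {e, a², a⁴, a⁶}, of order 4.
Check: |G/G'| = 16/4 = 4 is the order of the abelianisation.

Answer: 4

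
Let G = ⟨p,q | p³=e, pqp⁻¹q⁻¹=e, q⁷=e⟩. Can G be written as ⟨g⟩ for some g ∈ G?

|G| = 21. The element pq has order 21 (its powers give 21 distinct elements), so ⟨pq⟩ = G and G is cyclic.

Answer: Yes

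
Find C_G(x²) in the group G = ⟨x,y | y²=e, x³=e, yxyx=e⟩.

⟨x²⟩ ⊆ C_G(x²) since powers of x² commute with x²; so |C_G(x²)| ≥ |⟨x²⟩| = 3.
By orbit–stabilizer, |C_G(x²)| = |G| / |conj. class of x²| = 6 / 2 = 3.
The 3 elements commuting with x² are {e, x, x²}.

Answer: {e, x, x²}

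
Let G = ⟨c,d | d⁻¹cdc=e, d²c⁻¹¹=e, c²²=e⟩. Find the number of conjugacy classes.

The conjugacy classes (representative and size) are:
  [e] (size 1), [c²¹] (size 2), [c²] (size 2), [c³] (size 2), [c¹⁸] (size 2), [c¹⁷] (size 2), [c⁶] (size 2), [c⁷] (size 2), [c⁸] (size 2), [c¹³] (size 2), [c¹²] (size 2), [c¹¹] (size 1), [c¹⁰d] (size 11), [c⁷d] (size 11).
Class equation: 1 + 2 + 2 + 2 + 2 + 2 + 2 + 2 + 2 + 2 + 2 + 1 + 11 + 11 = 44 = |G|. So G has 14 conjugacy classes.

Answer: 14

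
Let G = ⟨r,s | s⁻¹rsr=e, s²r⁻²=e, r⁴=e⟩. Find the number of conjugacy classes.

The conjugacy classes (representative and size) are:
  [e] (size 1), [r³] (size 2), [r²] (size 1), [s⁻¹] (size 2), [rs⁻¹] (size 2).
Class equation: 1 + 2 + 1 + 2 + 2 = 8 = |G|. So G has 5 conjugacy classes.

Answer: 5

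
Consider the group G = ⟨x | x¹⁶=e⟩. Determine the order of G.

G is generated by a single element, so G is cyclic. The relator gives x¹⁶ = e and no smaller power is forced to be e, so the 16 powers {e, x, x², x³, x⁴, x⁵, x⁶, x⁷, x⁸, x⁹, x¹², x¹³, x¹¹, x¹⁰, x¹⁴, x¹⁵} are distinct. Hence |G| = 16.

Answer: 16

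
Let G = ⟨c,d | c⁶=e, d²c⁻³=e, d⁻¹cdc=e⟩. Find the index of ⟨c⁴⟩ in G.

First find ord(c⁴) by computing successive powers:
  (c⁴)¹ = c⁴, (c⁴)² = c², (c⁴)³ = e.
So |⟨c⁴⟩| = ord(c⁴) = 3. With |G| = 12, by Lagrange [G : ⟨c⁴⟩] = 12/3 = 4.

Answer: 4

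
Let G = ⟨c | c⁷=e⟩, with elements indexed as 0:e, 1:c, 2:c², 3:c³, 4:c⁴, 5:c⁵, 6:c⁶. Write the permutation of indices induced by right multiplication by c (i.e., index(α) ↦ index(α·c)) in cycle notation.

(0 1 2 3 4 5 6)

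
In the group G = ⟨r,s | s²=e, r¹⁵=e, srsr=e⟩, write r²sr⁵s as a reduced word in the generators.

Multiply left to right, reducing at each step:
  (r²) · s = r²s
  (r²s) · r⁵ = r¹²s
  (r¹²s) · s = r¹²

Answer: r¹²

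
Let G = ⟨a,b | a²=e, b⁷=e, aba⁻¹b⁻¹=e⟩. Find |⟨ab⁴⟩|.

|⟨ab⁴⟩| equals the order of ab⁴. Compute successive powers until reaching e:
  (ab⁴)¹ = ab⁴, (ab⁴)² = b, (ab⁴)³ = ab⁵, (ab⁴)⁴ = b², (ab⁴)⁵ = ab⁶, (ab⁴)⁶ = b³, (ab⁴)⁷ = a, (ab⁴)⁸ = b⁴, (ab⁴)⁹ = ab, (ab⁴)¹⁰ = b⁵, (ab⁴)¹¹ = ab², (ab⁴)¹² = b⁶, (ab⁴)¹³ = ab³, (ab⁴)¹⁴ = e.
The smallest positive k with (ab⁴)ᵏ = e is 14, so |⟨ab⁴⟩| = 14.

Answer: 14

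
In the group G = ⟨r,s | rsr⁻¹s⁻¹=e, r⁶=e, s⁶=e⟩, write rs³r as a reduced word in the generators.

Multiply left to right, reducing at each step:
  r · s³ = rs³
  (rs³) · r = r²s³

Answer: r²s³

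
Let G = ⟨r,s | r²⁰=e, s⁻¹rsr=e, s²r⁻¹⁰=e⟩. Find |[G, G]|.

G' = [G, G] is generated by all commutators. The generator-pair commutators are: [r, s] = r².
The subgroup they normally generate is {e, r², r⁴, r⁶, r⁸, r¹⁰, r¹², r¹⁴, r¹⁶, r¹⁸}, of order 10.
Check: |G/G'| = 40/10 = 4 is the order of the abelianisation.

Answer: 10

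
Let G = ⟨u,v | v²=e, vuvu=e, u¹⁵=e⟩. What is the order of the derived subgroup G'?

G' = [G, G] is generated by all commutators. The generator-pair commutators are: [u, v] = u².
The subgroup they normally generate is {e, u, u², u³, u⁴, u⁵, u⁶, u⁷, u⁸, u⁹, u¹⁰, u¹¹, u¹², u¹³, u¹⁴}, of order 15.
Check: |G/G'| = 30/15 = 2 is the order of the abelianisation.

Answer: 15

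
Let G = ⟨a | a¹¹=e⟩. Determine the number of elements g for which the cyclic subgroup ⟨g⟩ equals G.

G is cyclic of order 11. An element generates G iff its order is 11, and a cyclic group of order 11 has exactly φ(11) = 10 such elements.

Answer: 10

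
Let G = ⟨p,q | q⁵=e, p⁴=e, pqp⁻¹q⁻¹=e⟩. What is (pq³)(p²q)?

Compute (pq³) · (p²q) by multiplying left to right and reducing via the relations at each step:
  (pq³) · p² = p³q³
  (p³q³) · q = p³q⁴

Answer: p³q⁴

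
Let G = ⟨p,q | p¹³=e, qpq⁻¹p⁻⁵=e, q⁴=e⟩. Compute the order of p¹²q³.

Compute successive powers until reaching e:
  (p¹²q³)¹ = p¹²q³, (p¹²q³)² = p⁴q², (p¹²q³)³ = p⁵q, (p¹²q³)⁴ = e.
The smallest positive k with (p¹²q³)ᵏ = e is 4.

Answer: 4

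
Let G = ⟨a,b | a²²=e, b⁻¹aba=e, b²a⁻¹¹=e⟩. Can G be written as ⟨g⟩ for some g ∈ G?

Every cyclic group is abelian. But a·b = ab while b·a = a¹⁰b⁻¹, so a·b ≠ b·a and G is not abelian. Hence G is not cyclic.

Answer: No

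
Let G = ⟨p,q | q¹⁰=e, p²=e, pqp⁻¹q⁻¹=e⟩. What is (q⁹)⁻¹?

The order of (q⁹) is 10 (smallest k with (q⁹)ᵏ = e), so (q⁹)⁻¹ = (q⁹)⁹ = q.
Check: (q⁹) · q → (q⁹) · q = e, giving e as required.

Answer: q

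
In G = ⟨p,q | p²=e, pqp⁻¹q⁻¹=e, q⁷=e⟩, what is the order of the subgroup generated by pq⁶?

|⟨pq⁶⟩| equals the order of pq⁶. Compute successive powers until reaching e:
  (pq⁶)¹ = pq⁶, (pq⁶)² = q⁵, (pq⁶)³ = pq⁴, (pq⁶)⁴ = q³, (pq⁶)⁵ = pq², (pq⁶)⁶ = q, (pq⁶)⁷ = p, (pq⁶)⁸ = q⁶, (pq⁶)⁹ = pq⁵, (pq⁶)¹⁰ = q⁴, (pq⁶)¹¹ = pq³, (pq⁶)¹² = q², (pq⁶)¹³ = pq, (pq⁶)¹⁴ = e.
The smallest positive k with (pq⁶)ᵏ = e is 14, so |⟨pq⁶⟩| = 14.

Answer: 14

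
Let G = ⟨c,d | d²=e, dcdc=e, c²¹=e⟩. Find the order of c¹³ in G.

Compute successive powers until reaching e:
  (c¹³)¹ = c¹³, (c¹³)² = c⁵, (c¹³)³ = c¹⁸, (c¹³)⁴ = c¹⁰, (c¹³)⁵ = c², (c¹³)⁶ = c¹⁵, (c¹³)⁷ = c⁷, (c¹³)⁸ = c²⁰, (c¹³)⁹ = c¹², (c¹³)¹⁰ = c⁴, (c¹³)¹¹ = c¹⁷, (c¹³)¹² = c⁹, (c¹³)¹³ = c, (c¹³)¹⁴ = c¹⁴, (c¹³)¹⁵ = c⁶, (c¹³)¹⁶ = c¹⁹, (c¹³)¹⁷ = c¹¹, (c¹³)¹⁸ = c³, (c¹³)¹⁹ = c¹⁶, (c¹³)²⁰ = c⁸, (c¹³)²¹ = e.
The smallest positive k with (c¹³)ᵏ = e is 21.

Answer: 21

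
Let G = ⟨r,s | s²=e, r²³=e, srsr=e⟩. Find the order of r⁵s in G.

Compute successive powers until reaching e:
  (r⁵s)¹ = r⁵s, (r⁵s)² = e.
The smallest positive k with (r⁵s)ᵏ = e is 2.

Answer: 2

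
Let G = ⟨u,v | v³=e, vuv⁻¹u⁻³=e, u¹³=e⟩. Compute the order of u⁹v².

Compute successive powers until reaching e:
  (u⁹v²)¹ = u⁹v², (u⁹v²)² = u¹²v, (u⁹v²)³ = e.
The smallest positive k with (u⁹v²)ᵏ = e is 3.

Answer: 3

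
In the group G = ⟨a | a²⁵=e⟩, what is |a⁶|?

Compute successive powers until reaching e:
  (a⁶)¹ = a⁶, (a⁶)² = a¹², (a⁶)³ = a¹⁸, (a⁶)⁴ = a²⁴, (a⁶)⁵ = a⁵, (a⁶)⁶ = a¹¹, (a⁶)⁷ = a¹⁷, (a⁶)⁸ = a²³, (a⁶)⁹ = a⁴, (a⁶)¹⁰ = a¹⁰, (a⁶)¹¹ = a¹⁶, (a⁶)¹² = a²², (a⁶)¹³ = a³, (a⁶)¹⁴ = a⁹, (a⁶)¹⁵ = a¹⁵, (a⁶)¹⁶ = a²¹, (a⁶)¹⁷ = a², (a⁶)¹⁸ = a⁸, (a⁶)¹⁹ = a¹⁴, (a⁶)²⁰ = a²⁰, (a⁶)²¹ = a, (a⁶)²² = a⁷, (a⁶)²³ = a¹³, (a⁶)²⁴ = a¹⁹, (a⁶)²⁵ = e.
The smallest positive k with (a⁶)ᵏ = e is 25.

Answer: 25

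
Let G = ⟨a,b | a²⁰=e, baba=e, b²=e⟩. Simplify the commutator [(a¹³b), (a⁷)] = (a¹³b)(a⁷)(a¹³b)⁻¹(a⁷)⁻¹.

[(a¹³b), (a⁷)] = (a¹³b)·(a⁷)·(a¹³b)⁻¹·(a⁷)⁻¹.
  (a¹³b) · (a⁷) = a⁶b
  (a⁶b) · (a¹³b) = a¹³
  (a¹³) · (a¹³) = a⁶

Answer: a⁶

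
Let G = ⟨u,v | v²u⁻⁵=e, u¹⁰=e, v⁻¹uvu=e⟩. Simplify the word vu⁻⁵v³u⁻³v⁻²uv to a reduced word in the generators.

Multiply left to right, reducing at each step:
  v · u⁻⁵ = v⁻¹
  (v⁻¹) · v³ = u⁵
  (u⁵) · u⁻³ = u²
  (u²) · v⁻² = u⁷
  (u⁷) · u = u⁸
  (u⁸) · v = u³v⁻¹

Answer: u³v⁻¹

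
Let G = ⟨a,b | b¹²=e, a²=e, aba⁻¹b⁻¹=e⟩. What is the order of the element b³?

Compute successive powers until reaching e:
  (b³)¹ = b³, (b³)² = b⁶, (b³)³ = b⁹, (b³)⁴ = e.
The smallest positive k with (b³)ᵏ = e is 4.

Answer: 4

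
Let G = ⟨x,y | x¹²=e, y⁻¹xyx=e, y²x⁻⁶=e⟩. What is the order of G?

Enumerate words in the generators, reducing via the relations: the distinct elements are
  {e, x, y, xy, x², x³, x⁴, x⁵, x⁶, x⁷, x⁸, x⁹, x²y, x³y, x¹¹, x¹⁰, x⁴y, x⁵y, y⁻¹, xy⁻¹, x²y⁻¹, x³y⁻¹, x⁴y⁻¹, x⁵y⁻¹}.
No further products give new elements, so |G| = 24.

Answer: 24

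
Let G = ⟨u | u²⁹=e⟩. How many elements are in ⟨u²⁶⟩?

|⟨u²⁶⟩| equals the order of u²⁶. Compute successive powers until reaching e:
  (u²⁶)¹ = u²⁶, (u²⁶)² = u²³, (u²⁶)³ = u²⁰, (u²⁶)⁴ = u¹⁷, (u²⁶)⁵ = u¹⁴, (u²⁶)⁶ = u¹¹, (u²⁶)⁷ = u⁸, (u²⁶)⁸ = u⁵, (u²⁶)⁹ = u², (u²⁶)¹⁰ = u²⁸, (u²⁶)¹¹ = u²⁵, (u²⁶)¹² = u²², (u²⁶)¹³ = u¹⁹, (u²⁶)¹⁴ = u¹⁶, (u²⁶)¹⁵ = u¹³, (u²⁶)¹⁶ = u¹⁰, (u²⁶)¹⁷ = u⁷, (u²⁶)¹⁸ = u⁴, (u²⁶)¹⁹ = u, (u²⁶)²⁰ = u²⁷, (u²⁶)²¹ = u²⁴, (u²⁶)²² = u²¹, (u²⁶)²³ = u¹⁸, (u²⁶)²⁴ = u¹⁵, (u²⁶)²⁵ = u¹², (u²⁶)²⁶ = u⁹, (u²⁶)²⁷ = u⁶, (u²⁶)²⁸ = u³, (u²⁶)²⁹ = e.
The smallest positive k with (u²⁶)ᵏ = e is 29, so |⟨u²⁶⟩| = 29.

Answer: 29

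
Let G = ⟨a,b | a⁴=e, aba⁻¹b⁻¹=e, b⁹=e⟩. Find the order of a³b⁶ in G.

Compute successive powers until reaching e:
  (a³b⁶)¹ = a³b⁶, (a³b⁶)² = a²b³, (a³b⁶)³ = a, (a³b⁶)⁴ = b⁶, (a³b⁶)⁵ = a³b³, (a³b⁶)⁶ = a², (a³b⁶)⁷ = ab⁶, (a³b⁶)⁸ = b³, (a³b⁶)⁹ = a³, (a³b⁶)¹⁰ = a²b⁶, (a³b⁶)¹¹ = ab³, (a³b⁶)¹² = e.
The smallest positive k with (a³b⁶)ᵏ = e is 12.

Answer: 12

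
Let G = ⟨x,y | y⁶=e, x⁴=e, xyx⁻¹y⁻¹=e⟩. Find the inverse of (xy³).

The order of (xy³) is 4 (smallest k with (xy³)ᵏ = e), so (xy³)⁻¹ = (xy³)³ = x³y³.
Check: (xy³) · (x³y³) → (xy³) · x³ = y³;   (y³) · y³ = e, giving e as required.

Answer: x³y³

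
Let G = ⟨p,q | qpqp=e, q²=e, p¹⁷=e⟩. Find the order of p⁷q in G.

Compute successive powers until reaching e:
  (p⁷q)¹ = p⁷q, (p⁷q)² = e.
The smallest positive k with (p⁷q)ᵏ = e is 2.

Answer: 2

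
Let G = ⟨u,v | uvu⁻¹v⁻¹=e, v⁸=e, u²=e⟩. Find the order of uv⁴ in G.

Compute successive powers until reaching e:
  (uv⁴)¹ = uv⁴, (uv⁴)² = e.
The smallest positive k with (uv⁴)ᵏ = e is 2.

Answer: 2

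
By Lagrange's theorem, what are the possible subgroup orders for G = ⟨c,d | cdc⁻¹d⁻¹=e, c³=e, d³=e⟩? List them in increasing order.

|G| = 9 = 3². By Lagrange's theorem the order of any subgroup divides 9; the divisors of 9 are 1, 3, 9.

Answer: 1, 3, 9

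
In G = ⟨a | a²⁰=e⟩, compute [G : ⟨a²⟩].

First find ord(a²) by computing successive powers:
  (a²)¹ = a², (a²)² = a⁴, (a²)³ = a⁶, (a²)⁴ = a⁸, (a²)⁵ = a¹⁰, (a²)⁶ = a¹², (a²)⁷ = a¹⁴, (a²)⁸ = a¹⁶, (a²)⁹ = a¹⁸, (a²)¹⁰ = e.
So |⟨a²⟩| = ord(a²) = 10. With |G| = 20, by Lagrange [G : ⟨a²⟩] = 20/10 = 2.

Answer: 2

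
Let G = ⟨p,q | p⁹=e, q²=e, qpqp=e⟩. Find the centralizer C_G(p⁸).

⟨p⁸⟩ ⊆ C_G(p⁸) since powers of p⁸ commute with p⁸; so |C_G(p⁸)| ≥ |⟨p⁸⟩| = 9.
By orbit–stabilizer, |C_G(p⁸)| = |G| / |conj. class of p⁸| = 18 / 2 = 9.
The 9 elements commuting with p⁸ are {e, p, p², p³, p⁴, p⁵, p⁶, p⁷, p⁸}.

Answer: {e, p, p², p³, p⁴, p⁵, p⁶, p⁷, p⁸}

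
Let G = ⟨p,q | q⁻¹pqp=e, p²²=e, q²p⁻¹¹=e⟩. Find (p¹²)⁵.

Compute successive powers of (p¹²), reducing at each step:
  (p¹²)²: (p¹²) · p¹² = p²
  (p¹²)³: (p²) · p¹² = p¹⁴
  (p¹²)⁴: (p¹⁴) · p¹² = p⁴
  (p¹²)⁵: (p⁴) · p¹² = p¹⁶

Answer: p¹⁶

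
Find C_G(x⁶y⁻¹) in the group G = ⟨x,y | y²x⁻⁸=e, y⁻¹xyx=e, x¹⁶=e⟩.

⟨x⁶y⁻¹⟩ ⊆ C_G(x⁶y⁻¹) since powers of x⁶y⁻¹ commute with x⁶y⁻¹; so |C_G(x⁶y⁻¹)| ≥ |⟨x⁶y⁻¹⟩| = 4.
By orbit–stabilizer, |C_G(x⁶y⁻¹)| = |G| / |conj. class of x⁶y⁻¹| = 32 / 8 = 4.
The 4 elements commuting with x⁶y⁻¹ are {e, x⁸, x⁶y, x⁶y⁻¹}.

Answer: {e, x⁸, x⁶y, x⁶y⁻¹}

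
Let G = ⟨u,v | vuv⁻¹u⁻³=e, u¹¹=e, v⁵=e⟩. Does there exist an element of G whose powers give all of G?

Every cyclic group is abelian. But u·v = uv while v·u = u³v, so u·v ≠ v·u and G is not abelian. Hence G is not cyclic.

Answer: No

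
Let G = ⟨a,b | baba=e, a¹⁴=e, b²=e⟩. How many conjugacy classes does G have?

The conjugacy classes (representative and size) are:
  [e] (size 1), [a¹³] (size 2), [a²] (size 2), [a³] (size 2), [a¹⁰] (size 2), [a⁵] (size 2), [a⁸] (size 2), [a⁷] (size 1), [a⁶b] (size 7), [a⁹b] (size 7).
Class equation: 1 + 2 + 2 + 2 + 2 + 2 + 2 + 1 + 7 + 7 = 28 = |G|. So G has 10 conjugacy classes.

Answer: 10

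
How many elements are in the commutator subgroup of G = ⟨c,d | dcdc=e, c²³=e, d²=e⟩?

G' = [G, G] is generated by all commutators. The generator-pair commutators are: [c, d] = c².
The subgroup they normally generate is {e, c, c², c³, c⁴, c⁵, c⁶, c⁷, c⁸, c⁹, c¹⁰, c¹¹, c¹², c¹³, c¹⁴, c¹⁵, c¹⁶, c¹⁷, c¹⁸, c¹⁹, c²⁰, c²¹, c²²}, of order 23.
Check: |G/G'| = 46/23 = 2 is the order of the abelianisation.

Answer: 23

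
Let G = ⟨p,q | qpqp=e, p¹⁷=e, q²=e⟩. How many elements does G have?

Enumerate words in the generators, reducing via the relations: the distinct elements are
  {e, p, q, pq, p², p³, p⁴, p⁵, p⁶, p⁷, p⁸, p⁹, p²q, p³q, p¹², p¹³, p¹¹, p¹⁰, p¹⁴, p¹⁵, p¹⁶, p⁴q, p⁵q, p⁶q, p⁷q, p⁸q, p⁹q, p¹²q, p¹³q, p¹¹q, p¹⁰q, p¹⁴q, p¹⁵q, p¹⁶q}.
No further products give new elements, so |G| = 34.

Answer: 34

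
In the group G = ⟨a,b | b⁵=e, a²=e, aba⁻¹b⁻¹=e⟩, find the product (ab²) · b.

Compute (ab²) · b by multiplying left to right and reducing via the relations at each step:
  (ab²) · b = ab³

Answer: ab³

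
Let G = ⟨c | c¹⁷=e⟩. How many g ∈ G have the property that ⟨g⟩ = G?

G is cyclic of order 17. An element generates G iff its order is 17, and a cyclic group of order 17 has exactly φ(17) = 16 such elements.

Answer: 16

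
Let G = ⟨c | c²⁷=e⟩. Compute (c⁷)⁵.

Compute successive powers of (c⁷), reducing at each step:
  (c⁷)²: (c⁷) · c⁷ = c¹⁴
  (c⁷)³: (c¹⁴) · c⁷ = c²¹
  (c⁷)⁴: (c²¹) · c⁷ = c
  (c⁷)⁵: c · c⁷ = c⁸

Answer: c⁸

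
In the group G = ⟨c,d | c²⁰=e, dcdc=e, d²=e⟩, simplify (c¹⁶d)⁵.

Compute successive powers of (c¹⁶d), reducing at each step:
  (c¹⁶d)²: (c¹⁶d) · c¹⁶ = d;   d · d = e
  (c¹⁶d)³: e · c¹⁶ = c¹⁶;   (c¹⁶) · d = c¹⁶d
  (c¹⁶d)⁴: (c¹⁶d) · c¹⁶ = d;   d · d = e
  (c¹⁶d)⁵: e · c¹⁶ = c¹⁶;   (c¹⁶) · d = c¹⁶d

Answer: c¹⁶d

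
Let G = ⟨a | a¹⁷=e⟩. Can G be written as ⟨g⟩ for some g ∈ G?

|G| = 17. The element a has order 17 (its powers give 17 distinct elements), so ⟨a⟩ = G and G is cyclic.

Answer: Yes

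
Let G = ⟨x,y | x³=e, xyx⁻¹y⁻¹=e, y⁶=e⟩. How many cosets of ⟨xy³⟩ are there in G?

First find ord(xy³) by computing successive powers:
  (xy³)¹ = xy³, (xy³)² = x², (xy³)³ = y³, (xy³)⁴ = x, (xy³)⁵ = x²y³, (xy³)⁶ = e.
So |⟨xy³⟩| = ord(xy³) = 6. With |G| = 18, by Lagrange [G : ⟨xy³⟩] = 18/6 = 3.

Answer: 3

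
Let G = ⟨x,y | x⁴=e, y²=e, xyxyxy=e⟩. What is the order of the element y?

Compute successive powers until reaching e:
  y¹ = y, y² = e.
The smallest positive k with yᵏ = e is 2.

Answer: 2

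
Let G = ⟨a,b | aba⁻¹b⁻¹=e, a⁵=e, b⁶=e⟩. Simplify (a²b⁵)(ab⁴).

Compute (a²b⁵) · (ab⁴) by multiplying left to right and reducing via the relations at each step:
  (a²b⁵) · a = a³b⁵
  (a³b⁵) · b⁴ = a³b³

Answer: a³b³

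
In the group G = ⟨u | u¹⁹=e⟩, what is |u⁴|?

Compute successive powers until reaching e:
  (u⁴)¹ = u⁴, (u⁴)² = u⁸, (u⁴)³ = u¹², (u⁴)⁴ = u¹⁶, (u⁴)⁵ = u, (u⁴)⁶ = u⁵, (u⁴)⁷ = u⁹, (u⁴)⁸ = u¹³, (u⁴)⁹ = u¹⁷, (u⁴)¹⁰ = u², (u⁴)¹¹ = u⁶, (u⁴)¹² = u¹⁰, (u⁴)¹³ = u¹⁴, (u⁴)¹⁴ = u¹⁸, (u⁴)¹⁵ = u³, (u⁴)¹⁶ = u⁷, (u⁴)¹⁷ = u¹¹, (u⁴)¹⁸ = u¹⁵, (u⁴)¹⁹ = e.
The smallest positive k with (u⁴)ᵏ = e is 19.

Answer: 19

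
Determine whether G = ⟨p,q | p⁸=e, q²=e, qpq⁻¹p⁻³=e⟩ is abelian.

p·q = pq but q·p = p³q, so p·q ≠ q·p and G is not abelian.

Answer: No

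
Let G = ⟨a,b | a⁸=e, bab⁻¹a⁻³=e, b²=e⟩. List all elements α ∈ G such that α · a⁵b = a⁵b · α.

⟨a⁵b⟩ ⊆ C_G(a⁵b) since powers of a⁵b commute with a⁵b; so |C_G(a⁵b)| ≥ |⟨a⁵b⟩| = 4.
By orbit–stabilizer, |C_G(a⁵b)| = |G| / |conj. class of a⁵b| = 16 / 4 = 4.
The 4 elements commuting with a⁵b are {e, a⁴, ab, a⁵b}.

Answer: {e, a⁴, ab, a⁵b}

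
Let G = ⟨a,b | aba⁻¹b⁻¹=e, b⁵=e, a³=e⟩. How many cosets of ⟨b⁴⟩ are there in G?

First find ord(b⁴) by computing successive powers:
  (b⁴)¹ = b⁴, (b⁴)² = b³, (b⁴)³ = b², (b⁴)⁴ = b, (b⁴)⁵ = e.
So |⟨b⁴⟩| = ord(b⁴) = 5. With |G| = 15, by Lagrange [G : ⟨b⁴⟩] = 15/5 = 3.

Answer: 3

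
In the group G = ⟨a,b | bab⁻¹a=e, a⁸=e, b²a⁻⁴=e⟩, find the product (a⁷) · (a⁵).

Compute (a⁷) · (a⁵) by multiplying left to right and reducing via the relations at each step:
  (a⁷) · a⁵ = a⁴

Answer: a⁴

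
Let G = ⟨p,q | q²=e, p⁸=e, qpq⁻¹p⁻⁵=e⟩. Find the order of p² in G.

Compute successive powers until reaching e:
  (p²)¹ = p², (p²)² = p⁴, (p²)³ = p⁶, (p²)⁴ = e.
The smallest positive k with (p²)ᵏ = e is 4.

Answer: 4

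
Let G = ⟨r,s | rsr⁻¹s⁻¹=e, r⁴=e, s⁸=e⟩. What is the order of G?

Enumerate words in the generators, reducing via the relations: the distinct elements are
  {e, r, s, rs, r², r³, s², s³, s⁴, s⁵, s⁶, s⁷, rs², rs³, rs⁴, rs⁵, rs⁶, rs⁷, r²s, r³s, r²s², r²s³, r²s⁴, r²s⁵, r²s⁶, r²s⁷, r³s², r³s³, r³s⁴, r³s⁵, r³s⁶, r³s⁷}.
No further products give new elements, so |G| = 32.

Answer: 32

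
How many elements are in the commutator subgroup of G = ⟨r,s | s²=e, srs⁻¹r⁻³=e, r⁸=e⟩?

G' = [G, G] is generated by all commutators. The generator-pair commutators are: [r, s] = r⁶.
The subgroup they normally generate is {e, r², r⁴, r⁶}, of order 4.
Check: |G/G'| = 16/4 = 4 is the order of the abelianisation.

Answer: 4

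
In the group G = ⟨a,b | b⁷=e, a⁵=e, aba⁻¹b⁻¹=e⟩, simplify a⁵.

Compute successive powers of a, reducing at each step:
  a²: a · a = a²
  a³: (a²) · a = a³
  a⁴: (a³) · a = a⁴
  a⁵: (a⁴) · a = e

Answer: e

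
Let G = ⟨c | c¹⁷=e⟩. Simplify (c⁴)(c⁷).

Compute (c⁴) · (c⁷) by multiplying left to right and reducing via the relations at each step:
  (c⁴) · c⁷ = c¹¹

Answer: c¹¹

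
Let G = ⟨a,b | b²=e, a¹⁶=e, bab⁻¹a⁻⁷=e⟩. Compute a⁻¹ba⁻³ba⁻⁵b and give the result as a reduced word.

Multiply left to right, reducing at each step:
  (a¹⁵) · b = a¹⁵b
  (a¹⁵b) · a⁻³ = a¹⁰b
  (a¹⁰b) · b = a¹⁰
  (a¹⁰) · a⁻⁵ = a⁵
  (a⁵) · b = a⁵b

Answer: a⁵b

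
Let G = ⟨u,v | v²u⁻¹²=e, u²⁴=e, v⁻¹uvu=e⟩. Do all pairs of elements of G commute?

u·v = uv but v·u = u¹¹v⁻¹, so u·v ≠ v·u and G is not abelian.

Answer: No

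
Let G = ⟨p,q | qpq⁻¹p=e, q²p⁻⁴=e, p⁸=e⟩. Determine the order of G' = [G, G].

G' = [G, G] is generated by all commutators. The generator-pair commutators are: [p, q] = p².
The subgroup they normally generate is {e, p², p⁴, p⁶}, of order 4.
Check: |G/G'| = 16/4 = 4 is the order of the abelianisation.

Answer: 4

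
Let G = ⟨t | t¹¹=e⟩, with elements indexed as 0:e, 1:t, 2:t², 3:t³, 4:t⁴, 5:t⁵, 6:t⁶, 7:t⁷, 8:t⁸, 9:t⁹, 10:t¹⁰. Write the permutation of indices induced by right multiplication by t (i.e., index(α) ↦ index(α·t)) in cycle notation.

(0 1 2 3 4 5 6 7 8 9 10)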